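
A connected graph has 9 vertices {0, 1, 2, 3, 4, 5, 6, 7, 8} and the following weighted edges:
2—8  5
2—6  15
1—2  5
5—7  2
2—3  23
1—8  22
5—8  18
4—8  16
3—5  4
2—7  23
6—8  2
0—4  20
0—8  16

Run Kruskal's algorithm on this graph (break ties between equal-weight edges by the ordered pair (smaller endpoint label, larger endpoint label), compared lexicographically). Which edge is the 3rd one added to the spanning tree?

Kruskal's algorithm — process edges by increasing weight (ties by edge label):
5—7 (2): add — endpoints in different components.
6—8 (2): add — endpoints in different components.
3—5 (4): add — endpoints in different components.
1—2 (5): add — endpoints in different components.
2—8 (5): add — endpoints in different components.
2—6 (15): skip — 2 and 6 already connected.
0—8 (16): add — endpoints in different components.
4—8 (16): add — endpoints in different components.
5—8 (18): add — endpoints in different components.
The 3rd edge added is 3—5.

3-5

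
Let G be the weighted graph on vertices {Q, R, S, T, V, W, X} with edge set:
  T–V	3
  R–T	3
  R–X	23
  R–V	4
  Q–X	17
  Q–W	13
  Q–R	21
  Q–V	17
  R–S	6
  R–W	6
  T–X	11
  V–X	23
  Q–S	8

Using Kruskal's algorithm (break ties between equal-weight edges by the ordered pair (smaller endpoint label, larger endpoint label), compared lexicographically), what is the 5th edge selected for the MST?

Kruskal: consider edges lightest-first.
R–T (3): add. Components now {R,T} {W} {V} {Q} {X} {S}
T–V (3): add. Components now {R,T,V} {W} {Q} {X} {S}
R–V (4): skip — R and V already connected.
R–S (6): add. Components now {R,S,T,V} {W} {Q} {X}
R–W (6): add. Components now {R,S,T,V,W} {Q} {X}
Q–S (8): add. Components now {Q,R,S,T,V,W} {X}
T–X (11): add. Components now {Q,R,S,T,V,W,X}
The 5th edge added is Q–S.

Q-S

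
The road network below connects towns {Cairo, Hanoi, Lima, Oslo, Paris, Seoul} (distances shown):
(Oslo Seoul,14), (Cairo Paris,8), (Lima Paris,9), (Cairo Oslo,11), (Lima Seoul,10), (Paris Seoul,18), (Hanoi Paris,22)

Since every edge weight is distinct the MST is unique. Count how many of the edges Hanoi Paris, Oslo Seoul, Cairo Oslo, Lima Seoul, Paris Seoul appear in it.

3

Kruskal's algorithm — process edges by increasing weight (ties by edge label):
Cairo Paris (8): add — endpoints in different components.
Lima Paris (9): add — endpoints in different components.
Lima Seoul (10): add — endpoints in different components.
Cairo Oslo (11): add — endpoints in different components.
Oslo Seoul (14): skip — Seoul and Oslo already connected.
Paris Seoul (18): skip — Paris and Seoul already connected.
Hanoi Paris (22): add — endpoints in different components.
MST edge set: {Cairo Paris, Lima Paris, Lima Seoul, Cairo Oslo, Hanoi Paris}.
Of the listed edges, {Hanoi Paris, Cairo Oslo, Lima Seoul} are in the MST → 3.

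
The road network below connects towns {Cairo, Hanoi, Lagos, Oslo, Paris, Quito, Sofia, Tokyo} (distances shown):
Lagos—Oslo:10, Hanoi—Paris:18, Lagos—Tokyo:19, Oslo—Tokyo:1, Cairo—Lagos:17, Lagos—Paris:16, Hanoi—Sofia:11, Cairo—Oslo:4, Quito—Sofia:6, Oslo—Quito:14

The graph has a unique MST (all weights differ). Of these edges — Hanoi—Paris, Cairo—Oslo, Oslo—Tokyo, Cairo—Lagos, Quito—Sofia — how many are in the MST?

3

Kruskal: consider edges lightest-first.
Oslo—Tokyo (1): add — endpoints in different components.
Cairo—Oslo (4): add — endpoints in different components.
Quito—Sofia (6): add — endpoints in different components.
Lagos—Oslo (10): add — endpoints in different components.
Hanoi—Sofia (11): add — endpoints in different components.
Oslo—Quito (14): add — endpoints in different components.
Lagos—Paris (16): add — endpoints in different components.
MST edge set: {Oslo—Tokyo, Cairo—Oslo, Quito—Sofia, Lagos—Oslo, Hanoi—Sofia, Oslo—Quito, Lagos—Paris}.
Of the listed edges, {Cairo—Oslo, Oslo—Tokyo, Quito—Sofia} are in the MST → 3.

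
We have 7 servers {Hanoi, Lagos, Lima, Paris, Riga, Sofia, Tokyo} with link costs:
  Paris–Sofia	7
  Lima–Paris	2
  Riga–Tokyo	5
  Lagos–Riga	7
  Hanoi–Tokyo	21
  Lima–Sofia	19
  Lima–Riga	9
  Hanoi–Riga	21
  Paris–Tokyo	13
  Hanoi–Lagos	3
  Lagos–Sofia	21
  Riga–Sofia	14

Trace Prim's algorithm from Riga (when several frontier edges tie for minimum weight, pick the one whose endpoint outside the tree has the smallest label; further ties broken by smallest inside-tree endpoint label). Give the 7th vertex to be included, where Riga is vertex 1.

Grow the tree from Riga using Prim:
Step 1: cheapest edge leaving the tree is Riga–Tokyo (5); add Tokyo.
Step 2: cheapest edge leaving the tree is Lagos–Riga (7); add Lagos.
Step 3: cheapest edge leaving the tree is Hanoi–Lagos (3); add Hanoi.
Step 4: cheapest edge leaving the tree is Lima–Riga (9); add Lima.
Step 5: cheapest edge leaving the tree is Lima–Paris (2); add Paris.
Step 6: cheapest edge leaving the tree is Paris–Sofia (7); add Sofia.
Vertex order: Riga, Tokyo, Lagos, Hanoi, Lima, Paris, Sofia. The 7th vertex is Sofia.

Sofia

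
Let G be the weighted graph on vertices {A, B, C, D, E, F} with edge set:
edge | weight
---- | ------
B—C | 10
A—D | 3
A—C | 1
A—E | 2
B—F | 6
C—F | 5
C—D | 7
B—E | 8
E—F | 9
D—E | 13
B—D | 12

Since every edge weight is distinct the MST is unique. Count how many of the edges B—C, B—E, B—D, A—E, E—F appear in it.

Kruskal's algorithm — process edges by increasing weight (ties by edge label):
A—C (1): add — endpoints in different components.
A—E (2): add — endpoints in different components.
A—D (3): add — endpoints in different components.
C—F (5): add — endpoints in different components.
B—F (6): add — endpoints in different components.
MST edge set: {A—C, A—E, A—D, C—F, B—F}.
Of the listed edges, {A—E} are in the MST → 1.

1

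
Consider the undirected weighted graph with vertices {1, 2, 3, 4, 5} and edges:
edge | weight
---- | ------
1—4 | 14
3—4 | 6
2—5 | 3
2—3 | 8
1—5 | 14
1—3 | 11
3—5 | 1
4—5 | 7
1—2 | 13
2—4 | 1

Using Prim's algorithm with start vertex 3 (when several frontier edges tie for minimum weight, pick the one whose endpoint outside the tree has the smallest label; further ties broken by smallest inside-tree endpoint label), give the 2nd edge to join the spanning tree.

Prim's algorithm from 3:
Step 1: frontier [3—5 1, 3—4 6, 2—3 8, 1—3 11] → take 3—5 (1); add 5.
Step 2: frontier [3—4 6, 2—3 8, 1—3 11, 2—5 3, 4—5 7, 1—5 14] → take 2—5 (3); add 2.
Step 3: frontier [2—4 1, 1—2 13, 3—4 6, 1—3 11, 4—5 7, 1—5 14] → take 2—4 (1); add 4.
Step 4: frontier [1—2 13, 1—3 11, 1—4 14, 1—5 14] → take 1—3 (11); add 1.
The 2nd edge added is 2—5.

2-5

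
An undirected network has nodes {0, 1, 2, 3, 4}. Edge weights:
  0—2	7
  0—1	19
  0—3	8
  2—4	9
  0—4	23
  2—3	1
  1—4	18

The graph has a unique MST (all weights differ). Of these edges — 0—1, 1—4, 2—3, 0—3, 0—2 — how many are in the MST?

3

Kruskal's algorithm — process edges by increasing weight (ties by edge label):
2—3 (1): add — endpoints in different components.
0—2 (7): add — endpoints in different components.
0—3 (8): skip — 0 and 3 already connected.
2—4 (9): add — endpoints in different components.
1—4 (18): add — endpoints in different components.
MST edge set: {2—3, 0—2, 2—4, 1—4}.
Of the listed edges, {1—4, 2—3, 0—2} are in the MST → 3.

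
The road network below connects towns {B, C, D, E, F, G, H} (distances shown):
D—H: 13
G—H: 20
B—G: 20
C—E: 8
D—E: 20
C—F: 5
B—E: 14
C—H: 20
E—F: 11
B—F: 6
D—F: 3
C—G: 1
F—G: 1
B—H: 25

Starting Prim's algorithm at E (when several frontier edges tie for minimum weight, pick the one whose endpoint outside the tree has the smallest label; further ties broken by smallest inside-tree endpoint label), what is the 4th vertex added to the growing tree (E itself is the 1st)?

F

Prim's algorithm from E:
Step 1: frontier [C—E 8, E—F 11, B—E 14, D—E 20] → take C—E (8); add C.
Step 2: frontier [C—G 1, C—F 5, C—H 20, E—F 11, B—E 14, D—E 20] → take C—G (1); add G.
Step 3: frontier [C—F 5, C—H 20, E—F 11, B—E 14, D—E 20, F—G 1, B—G 20, G—H 20] → take F—G (1); add F.
Step 4: frontier [C—H 20, B—E 14, D—E 20, D—F 3, B—F 6, B—G 20, G—H 20] → take D—F (3); add D.
Step 5: frontier [C—H 20, D—H 13, B—E 14, B—F 6, B—G 20, G—H 20] → take B—F (6); add B.
Step 6: frontier [B—H 25, C—H 20, D—H 13, G—H 20] → take D—H (13); add H.
Vertex order: E, C, G, F, D, B, H. The 4th vertex is F.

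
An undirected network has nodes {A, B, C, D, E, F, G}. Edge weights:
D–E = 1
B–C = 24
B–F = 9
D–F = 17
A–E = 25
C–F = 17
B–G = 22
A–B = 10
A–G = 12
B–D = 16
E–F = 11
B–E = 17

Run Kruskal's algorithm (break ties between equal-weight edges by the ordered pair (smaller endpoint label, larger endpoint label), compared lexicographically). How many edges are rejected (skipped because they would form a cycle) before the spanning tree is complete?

Sort edges by weight, then run Kruskal:
D–E (1): add. Components now {A} {B} {C} {D,E} {F} {G}
B–F (9): add. Components now {A} {B,F} {C} {D,E} {G}
A–B (10): add. Components now {A,B,F} {C} {D,E} {G}
E–F (11): add. Components now {A,B,D,E,F} {C} {G}
A–G (12): add. Components now {A,B,D,E,F,G} {C}
B–D (16): skip — B and D already connected.
B–E (17): skip — B and E already connected.
C–F (17): add. Components now {A,B,C,D,E,F,G}
Edges rejected before the tree was complete: 2.

2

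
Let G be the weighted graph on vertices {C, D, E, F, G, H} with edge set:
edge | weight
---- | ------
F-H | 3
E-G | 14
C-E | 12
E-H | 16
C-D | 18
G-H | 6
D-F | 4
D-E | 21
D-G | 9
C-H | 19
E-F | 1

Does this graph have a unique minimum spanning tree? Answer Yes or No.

Kruskal's algorithm — process edges by increasing weight (ties by edge label):
E-F (1): add — endpoints in different components.
F-H (3): add — endpoints in different components.
D-F (4): add — endpoints in different components.
G-H (6): add — endpoints in different components.
D-G (9): skip — D and G already connected.
C-E (12): add — endpoints in different components.
Every non-tree edge has weight strictly greater than the heaviest edge on the tree path between its endpoints, so the MST is unique.

Yes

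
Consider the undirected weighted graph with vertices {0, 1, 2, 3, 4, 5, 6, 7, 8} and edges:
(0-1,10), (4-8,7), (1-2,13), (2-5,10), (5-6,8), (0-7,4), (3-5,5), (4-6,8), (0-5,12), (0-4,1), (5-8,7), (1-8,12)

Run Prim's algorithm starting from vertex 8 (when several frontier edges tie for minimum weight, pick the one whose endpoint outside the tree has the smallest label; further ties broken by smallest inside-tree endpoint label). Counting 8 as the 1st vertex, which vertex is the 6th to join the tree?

3

Prim, starting at 8.
Step 1: frontier [4-8 7, 5-8 7, 1-8 12] → take 4-8 (7); add 4.
Step 2: frontier [0-4 1, 4-6 8, 5-8 7, 1-8 12] → take 0-4 (1); add 0.
Step 3: frontier [0-7 4, 0-1 10, 0-5 12, 4-6 8, 5-8 7, 1-8 12] → take 0-7 (4); add 7.
Step 4: frontier [0-1 10, 0-5 12, 4-6 8, 5-8 7, 1-8 12] → take 5-8 (7); add 5.
Step 5: frontier [0-1 10, 4-6 8, 3-5 5, 5-6 8, 2-5 10, 1-8 12] → take 3-5 (5); add 3.
Step 6: frontier [0-1 10, 4-6 8, 5-6 8, 2-5 10, 1-8 12] → take 4-6 (8); add 6.
Step 7: frontier [0-1 10, 2-5 10, 1-8 12] → take 0-1 (10); add 1.
Step 8: frontier [1-2 13, 2-5 10] → take 2-5 (10); add 2.
Vertex order: 8, 4, 0, 7, 5, 3, 6, 1, 2. The 6th vertex is 3.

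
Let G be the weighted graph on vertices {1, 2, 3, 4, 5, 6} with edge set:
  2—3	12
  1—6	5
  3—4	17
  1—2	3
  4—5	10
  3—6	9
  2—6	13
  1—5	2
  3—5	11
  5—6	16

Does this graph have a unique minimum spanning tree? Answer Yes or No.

Kruskal's algorithm — process edges by increasing weight (ties by edge label):
1—5 (2): add — endpoints in different components.
1—2 (3): add — endpoints in different components.
1—6 (5): add — endpoints in different components.
3—6 (9): add — endpoints in different components.
4—5 (10): add — endpoints in different components.
Every non-tree edge has weight strictly greater than the heaviest edge on the tree path between its endpoints, so the MST is unique.

Yes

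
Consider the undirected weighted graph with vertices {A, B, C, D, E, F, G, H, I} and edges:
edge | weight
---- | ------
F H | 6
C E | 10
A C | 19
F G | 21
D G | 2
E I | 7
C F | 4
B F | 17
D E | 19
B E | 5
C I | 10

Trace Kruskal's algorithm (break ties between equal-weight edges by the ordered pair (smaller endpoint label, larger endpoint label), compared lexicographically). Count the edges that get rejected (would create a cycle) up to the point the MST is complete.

2

Kruskal's algorithm — process edges by increasing weight (ties by edge label):
D G (2): add — endpoints in different components.
C F (4): add — endpoints in different components.
B E (5): add — endpoints in different components.
F H (6): add — endpoints in different components.
E I (7): add — endpoints in different components.
C E (10): add — endpoints in different components.
C I (10): skip — C and I already connected.
B F (17): skip — B and F already connected.
A C (19): add — endpoints in different components.
D E (19): add — endpoints in different components.
Edges rejected before the tree was complete: 2.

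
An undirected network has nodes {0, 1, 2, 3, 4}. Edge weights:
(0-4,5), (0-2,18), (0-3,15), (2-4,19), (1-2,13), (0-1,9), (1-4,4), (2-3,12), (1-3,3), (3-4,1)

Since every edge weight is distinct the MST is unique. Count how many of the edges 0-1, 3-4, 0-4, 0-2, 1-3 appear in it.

Sort edges by weight, then run Kruskal:
3-4 (1): add. Components now {0} {1} {2} {3,4}
1-3 (3): add. Components now {0} {1,3,4} {2}
1-4 (4): skip — 1 and 4 already connected.
0-4 (5): add. Components now {0,1,3,4} {2}
0-1 (9): skip — 0 and 1 already connected.
2-3 (12): add. Components now {0,1,2,3,4}
MST edge set: {3-4, 1-3, 0-4, 2-3}.
Of the listed edges, {3-4, 0-4, 1-3} are in the MST → 3.

3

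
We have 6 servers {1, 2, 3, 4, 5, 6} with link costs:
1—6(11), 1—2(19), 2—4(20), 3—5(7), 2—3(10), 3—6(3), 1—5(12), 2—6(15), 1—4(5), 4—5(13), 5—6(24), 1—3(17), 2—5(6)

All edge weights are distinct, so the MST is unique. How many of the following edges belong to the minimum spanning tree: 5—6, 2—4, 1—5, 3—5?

1

Kruskal: consider edges lightest-first.
3—6 (3): add. Components now {1} {2} {3,6} {4} {5}
1—4 (5): add. Components now {1,4} {2} {3,6} {5}
2—5 (6): add. Components now {1,4} {2,5} {3,6}
3—5 (7): add. Components now {1,4} {2,3,5,6}
2—3 (10): skip — 2 and 3 already connected.
1—6 (11): add. Components now {1,2,3,4,5,6}
MST edge set: {3—6, 1—4, 2—5, 3—5, 1—6}.
Of the listed edges, {3—5} are in the MST → 1.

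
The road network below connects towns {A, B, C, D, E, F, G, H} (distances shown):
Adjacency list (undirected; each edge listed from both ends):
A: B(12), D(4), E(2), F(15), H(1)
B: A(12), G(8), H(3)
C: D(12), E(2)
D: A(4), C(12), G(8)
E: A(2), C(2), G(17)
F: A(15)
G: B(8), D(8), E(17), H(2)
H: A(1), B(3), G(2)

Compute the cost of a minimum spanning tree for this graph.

29

Grow the tree from C using Prim:
Step 1: frontier [C—E 2, C—D 12] → take C—E (2); add E.
Step 2: frontier [C—D 12, A—E 2, E—G 17] → take A—E (2); add A.
Step 3: frontier [A—H 1, A—D 4, A—B 12, A—F 15, C—D 12, E—G 17] → take A—H (1); add H.
Step 4: frontier [A—D 4, A—B 12, A—F 15, C—D 12, E—G 17, G—H 2, B—H 3] → take G—H (2); add G.
Step 5: frontier [A—D 4, A—B 12, A—F 15, C—D 12, B—G 8, D—G 8, B—H 3] → take B—H (3); add B.
Step 6: frontier [A—D 4, A—F 15, C—D 12, D—G 8] → take A—D (4); add D.
Step 7: frontier [A—F 15] → take A—F (15); add F.
MST edges: C—E, A—E, A—H, G—H, B—H, A—D, A—F; total weight 2+2+1+2+3+4+15 = 29.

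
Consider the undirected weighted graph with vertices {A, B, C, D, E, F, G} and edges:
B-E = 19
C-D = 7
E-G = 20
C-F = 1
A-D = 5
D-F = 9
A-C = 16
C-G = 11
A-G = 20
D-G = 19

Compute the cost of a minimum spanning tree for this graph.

Kruskal's algorithm — process edges by increasing weight (ties by edge label):
C-F (1): add — endpoints in different components.
A-D (5): add — endpoints in different components.
C-D (7): add — endpoints in different components.
D-F (9): skip — D and F already connected.
C-G (11): add — endpoints in different components.
A-C (16): skip — A and C already connected.
B-E (19): add — endpoints in different components.
D-G (19): skip — D and G already connected.
A-G (20): skip — A and G already connected.
E-G (20): add — endpoints in different components.
MST edges: C-F, A-D, C-D, C-G, B-E, E-G; total weight 1+5+7+11+19+20 = 63.

63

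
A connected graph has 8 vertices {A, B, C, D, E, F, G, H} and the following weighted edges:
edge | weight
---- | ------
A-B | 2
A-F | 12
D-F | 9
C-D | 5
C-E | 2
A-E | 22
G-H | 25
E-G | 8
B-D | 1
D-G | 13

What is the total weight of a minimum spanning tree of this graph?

52

Kruskal: consider edges lightest-first.
B-D (1): add — endpoints in different components.
A-B (2): add — endpoints in different components.
C-E (2): add — endpoints in different components.
C-D (5): add — endpoints in different components.
E-G (8): add — endpoints in different components.
D-F (9): add — endpoints in different components.
A-F (12): skip — A and F already connected.
D-G (13): skip — D and G already connected.
A-E (22): skip — A and E already connected.
G-H (25): add — endpoints in different components.
MST edges: B-D, A-B, C-E, C-D, E-G, D-F, G-H; total weight 1+2+2+5+8+9+25 = 52.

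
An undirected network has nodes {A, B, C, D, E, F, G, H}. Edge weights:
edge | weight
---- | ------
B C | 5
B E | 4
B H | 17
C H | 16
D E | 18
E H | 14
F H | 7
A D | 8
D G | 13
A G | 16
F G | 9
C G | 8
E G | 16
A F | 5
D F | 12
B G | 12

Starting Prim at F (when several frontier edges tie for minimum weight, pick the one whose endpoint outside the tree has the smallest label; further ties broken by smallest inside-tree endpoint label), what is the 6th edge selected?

Grow the tree from F using Prim:
Step 1: cheapest edge leaving the tree is A F (5); add A.
Step 2: cheapest edge leaving the tree is F H (7); add H.
Step 3: cheapest edge leaving the tree is A D (8); add D.
Step 4: cheapest edge leaving the tree is F G (9); add G.
Step 5: cheapest edge leaving the tree is C G (8); add C.
Step 6: cheapest edge leaving the tree is B C (5); add B.
Step 7: cheapest edge leaving the tree is B E (4); add E.
The 6th edge added is B C.

B-C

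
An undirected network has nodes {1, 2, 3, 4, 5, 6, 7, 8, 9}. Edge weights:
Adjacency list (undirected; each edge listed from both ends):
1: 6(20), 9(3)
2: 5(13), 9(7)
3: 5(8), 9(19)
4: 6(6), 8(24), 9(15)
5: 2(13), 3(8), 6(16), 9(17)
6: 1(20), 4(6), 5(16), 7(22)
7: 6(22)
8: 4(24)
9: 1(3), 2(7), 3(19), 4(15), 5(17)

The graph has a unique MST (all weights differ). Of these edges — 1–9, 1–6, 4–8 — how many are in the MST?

2

Sort edges by weight, then run Kruskal:
1–9 (3): add — endpoints in different components.
4–6 (6): add — endpoints in different components.
2–9 (7): add — endpoints in different components.
3–5 (8): add — endpoints in different components.
2–5 (13): add — endpoints in different components.
4–9 (15): add — endpoints in different components.
5–6 (16): skip — 5 and 6 already connected.
5–9 (17): skip — 5 and 9 already connected.
3–9 (19): skip — 3 and 9 already connected.
1–6 (20): skip — 1 and 6 already connected.
6–7 (22): add — endpoints in different components.
4–8 (24): add — endpoints in different components.
MST edge set: {1–9, 4–6, 2–9, 3–5, 2–5, 4–9, 6–7, 4–8}.
Of the listed edges, {1–9, 4–8} are in the MST → 2.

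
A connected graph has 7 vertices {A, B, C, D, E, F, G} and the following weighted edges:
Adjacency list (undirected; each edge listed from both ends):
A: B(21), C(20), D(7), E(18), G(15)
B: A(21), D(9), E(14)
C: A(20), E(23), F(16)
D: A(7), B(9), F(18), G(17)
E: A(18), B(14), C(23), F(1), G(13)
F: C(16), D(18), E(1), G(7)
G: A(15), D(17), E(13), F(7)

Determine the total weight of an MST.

Prim, starting at A.
Step 1: frontier [A—D 7, A—G 15, A—E 18, A—C 20, A—B 21] → take A—D (7); add D.
Step 2: frontier [A—G 15, A—E 18, A—C 20, A—B 21, B—D 9, D—G 17, D—F 18] → take B—D (9); add B.
Step 3: frontier [A—G 15, A—E 18, A—C 20, B—E 14, D—G 17, D—F 18] → take B—E (14); add E.
Step 4: frontier [A—G 15, A—C 20, D—G 17, D—F 18, E—F 1, E—G 13, C—E 23] → take E—F (1); add F.
Step 5: frontier [A—G 15, A—C 20, D—G 17, E—G 13, C—E 23, F—G 7, C—F 16] → take F—G (7); add G.
Step 6: frontier [A—C 20, C—E 23, C—F 16] → take C—F (16); add C.
MST edges: A—D, B—D, B—E, E—F, F—G, C—F; total weight 7+9+14+1+7+16 = 54.

54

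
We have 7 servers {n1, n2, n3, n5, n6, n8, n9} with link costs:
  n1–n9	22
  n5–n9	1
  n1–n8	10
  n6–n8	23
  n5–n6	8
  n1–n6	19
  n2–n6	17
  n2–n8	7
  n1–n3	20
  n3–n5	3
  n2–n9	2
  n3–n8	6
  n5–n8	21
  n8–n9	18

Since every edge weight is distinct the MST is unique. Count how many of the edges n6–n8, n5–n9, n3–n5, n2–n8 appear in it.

2

Kruskal's algorithm — process edges by increasing weight (ties by edge label):
n5–n9 (1): add — endpoints in different components.
n2–n9 (2): add — endpoints in different components.
n3–n5 (3): add — endpoints in different components.
n3–n8 (6): add — endpoints in different components.
n2–n8 (7): skip — n8 and n2 already connected.
n5–n6 (8): add — endpoints in different components.
n1–n8 (10): add — endpoints in different components.
MST edge set: {n5–n9, n2–n9, n3–n5, n3–n8, n5–n6, n1–n8}.
Of the listed edges, {n5–n9, n3–n5} are in the MST → 2.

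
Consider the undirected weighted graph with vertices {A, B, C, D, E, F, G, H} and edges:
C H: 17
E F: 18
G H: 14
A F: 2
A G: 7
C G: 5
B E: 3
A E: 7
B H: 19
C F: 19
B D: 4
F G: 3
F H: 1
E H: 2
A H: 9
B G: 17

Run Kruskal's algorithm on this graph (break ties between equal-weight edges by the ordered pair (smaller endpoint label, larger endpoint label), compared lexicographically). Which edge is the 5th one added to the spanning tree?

Kruskal's algorithm — process edges by increasing weight (ties by edge label):
F H (1): add — endpoints in different components.
A F (2): add — endpoints in different components.
E H (2): add — endpoints in different components.
B E (3): add — endpoints in different components.
F G (3): add — endpoints in different components.
B D (4): add — endpoints in different components.
C G (5): add — endpoints in different components.
The 5th edge added is F G.

F-G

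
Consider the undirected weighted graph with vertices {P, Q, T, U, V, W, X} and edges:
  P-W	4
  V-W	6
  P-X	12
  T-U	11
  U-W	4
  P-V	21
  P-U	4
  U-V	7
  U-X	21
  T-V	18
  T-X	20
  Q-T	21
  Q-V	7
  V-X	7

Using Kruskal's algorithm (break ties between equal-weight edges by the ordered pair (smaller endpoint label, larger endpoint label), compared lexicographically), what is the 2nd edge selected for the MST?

Sort edges by weight, then run Kruskal:
P-U (4): add — endpoints in different components.
P-W (4): add — endpoints in different components.
U-W (4): skip — U and W already connected.
V-W (6): add — endpoints in different components.
Q-V (7): add — endpoints in different components.
U-V (7): skip — U and V already connected.
V-X (7): add — endpoints in different components.
T-U (11): add — endpoints in different components.
The 2nd edge added is P-W.

P-W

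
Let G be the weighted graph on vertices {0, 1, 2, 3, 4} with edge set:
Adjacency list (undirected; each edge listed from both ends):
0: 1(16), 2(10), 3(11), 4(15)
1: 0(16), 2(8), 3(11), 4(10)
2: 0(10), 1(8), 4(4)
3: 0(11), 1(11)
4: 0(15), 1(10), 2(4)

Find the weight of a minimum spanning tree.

33

Prim's algorithm from 3:
Step 1: cheapest edge leaving the tree is 0 3 (11); add 0.
Step 2: cheapest edge leaving the tree is 0 2 (10); add 2.
Step 3: cheapest edge leaving the tree is 2 4 (4); add 4.
Step 4: cheapest edge leaving the tree is 1 2 (8); add 1.
MST edges: 0 3, 0 2, 2 4, 1 2; total weight 11+10+4+8 = 33.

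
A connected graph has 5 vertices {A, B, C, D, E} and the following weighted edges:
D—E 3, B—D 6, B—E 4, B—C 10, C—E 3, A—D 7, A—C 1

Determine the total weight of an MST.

11

Grow the tree from C using Prim:
Step 1: cheapest edge leaving the tree is A—C (1); add A.
Step 2: cheapest edge leaving the tree is C—E (3); add E.
Step 3: cheapest edge leaving the tree is D—E (3); add D.
Step 4: cheapest edge leaving the tree is B—E (4); add B.
MST edges: A—C, C—E, D—E, B—E; total weight 1+3+3+4 = 11.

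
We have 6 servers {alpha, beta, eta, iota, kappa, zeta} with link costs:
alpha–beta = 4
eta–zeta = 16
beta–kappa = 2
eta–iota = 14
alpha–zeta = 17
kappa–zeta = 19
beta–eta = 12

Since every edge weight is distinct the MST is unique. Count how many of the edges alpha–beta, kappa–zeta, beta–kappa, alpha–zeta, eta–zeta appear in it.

Kruskal's algorithm — process edges by increasing weight (ties by edge label):
beta–kappa (2): add — endpoints in different components.
alpha–beta (4): add — endpoints in different components.
beta–eta (12): add — endpoints in different components.
eta–iota (14): add — endpoints in different components.
eta–zeta (16): add — endpoints in different components.
MST edge set: {beta–kappa, alpha–beta, beta–eta, eta–iota, eta–zeta}.
Of the listed edges, {alpha–beta, beta–kappa, eta–zeta} are in the MST → 3.

3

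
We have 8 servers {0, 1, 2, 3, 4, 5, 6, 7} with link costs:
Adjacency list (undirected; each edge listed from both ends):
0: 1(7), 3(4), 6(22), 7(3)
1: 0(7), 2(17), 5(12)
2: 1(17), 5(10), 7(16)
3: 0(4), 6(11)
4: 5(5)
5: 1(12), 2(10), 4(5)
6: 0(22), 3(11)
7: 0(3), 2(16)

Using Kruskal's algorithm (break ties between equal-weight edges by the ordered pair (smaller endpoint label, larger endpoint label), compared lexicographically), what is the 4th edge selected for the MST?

Sort edges by weight, then run Kruskal:
0-7 (3): add — endpoints in different components.
0-3 (4): add — endpoints in different components.
4-5 (5): add — endpoints in different components.
0-1 (7): add — endpoints in different components.
2-5 (10): add — endpoints in different components.
3-6 (11): add — endpoints in different components.
1-5 (12): add — endpoints in different components.
The 4th edge added is 0-1.

0-1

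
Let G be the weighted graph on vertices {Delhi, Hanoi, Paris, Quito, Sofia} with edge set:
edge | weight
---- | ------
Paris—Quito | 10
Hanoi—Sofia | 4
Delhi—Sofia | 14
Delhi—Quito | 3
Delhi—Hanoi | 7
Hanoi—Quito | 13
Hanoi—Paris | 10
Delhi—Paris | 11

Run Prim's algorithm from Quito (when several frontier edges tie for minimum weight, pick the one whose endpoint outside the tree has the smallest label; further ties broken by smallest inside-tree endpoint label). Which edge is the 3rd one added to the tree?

Prim, starting at Quito.
Step 1: cheapest edge leaving the tree is Delhi—Quito (3); add Delhi.
Step 2: cheapest edge leaving the tree is Delhi—Hanoi (7); add Hanoi.
Step 3: cheapest edge leaving the tree is Hanoi—Sofia (4); add Sofia.
Step 4: cheapest edge leaving the tree is Hanoi—Paris (10); add Paris.
The 3rd edge added is Hanoi—Sofia.

Hanoi-Sofia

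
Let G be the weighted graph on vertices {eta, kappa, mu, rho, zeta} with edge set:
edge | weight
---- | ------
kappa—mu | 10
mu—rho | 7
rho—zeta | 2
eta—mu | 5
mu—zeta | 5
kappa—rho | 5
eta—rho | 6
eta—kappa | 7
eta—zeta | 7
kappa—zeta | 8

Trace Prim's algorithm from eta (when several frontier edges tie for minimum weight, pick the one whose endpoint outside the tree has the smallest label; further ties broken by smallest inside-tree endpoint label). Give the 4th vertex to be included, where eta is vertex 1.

rho

Grow the tree from eta using Prim:
Step 1: frontier [eta—mu 5, eta—rho 6, eta—kappa 7, eta—zeta 7] → take eta—mu (5); add mu.
Step 2: frontier [eta—rho 6, eta—kappa 7, eta—zeta 7, mu—zeta 5, mu—rho 7, kappa—mu 10] → take mu—zeta (5); add zeta.
Step 3: frontier [eta—rho 6, eta—kappa 7, mu—rho 7, kappa—mu 10, rho—zeta 2, kappa—zeta 8] → take rho—zeta (2); add rho.
Step 4: frontier [eta—kappa 7, kappa—mu 10, kappa—rho 5, kappa—zeta 8] → take kappa—rho (5); add kappa.
Vertex order: eta, mu, zeta, rho, kappa. The 4th vertex is rho.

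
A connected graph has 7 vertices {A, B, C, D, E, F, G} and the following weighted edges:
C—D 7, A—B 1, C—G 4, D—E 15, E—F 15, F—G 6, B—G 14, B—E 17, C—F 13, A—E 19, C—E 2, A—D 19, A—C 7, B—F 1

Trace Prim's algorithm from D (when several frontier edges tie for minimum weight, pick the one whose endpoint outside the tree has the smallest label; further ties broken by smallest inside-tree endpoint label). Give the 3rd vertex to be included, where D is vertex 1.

Prim's algorithm from D:
Step 1: frontier [C—D 7, D—E 15, A—D 19] → take C—D (7); add C.
Step 2: frontier [C—E 2, C—G 4, A—C 7, C—F 13, D—E 15, A—D 19] → take C—E (2); add E.
Step 3: frontier [C—G 4, A—C 7, C—F 13, A—D 19, E—F 15, B—E 17, A—E 19] → take C—G (4); add G.
Step 4: frontier [A—C 7, C—F 13, A—D 19, E—F 15, B—E 17, A—E 19, F—G 6, B—G 14] → take F—G (6); add F.
Step 5: frontier [A—C 7, A—D 19, B—E 17, A—E 19, B—F 1, B—G 14] → take B—F (1); add B.
Step 6: frontier [A—B 1, A—C 7, A—D 19, A—E 19] → take A—B (1); add A.
Vertex order: D, C, E, G, F, B, A. The 3rd vertex is E.

E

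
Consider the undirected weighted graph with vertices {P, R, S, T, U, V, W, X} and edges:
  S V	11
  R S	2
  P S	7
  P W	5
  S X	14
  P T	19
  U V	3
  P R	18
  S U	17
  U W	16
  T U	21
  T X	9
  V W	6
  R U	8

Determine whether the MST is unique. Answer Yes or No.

Sort edges by weight, then run Kruskal:
R S (2): add — endpoints in different components.
U V (3): add — endpoints in different components.
P W (5): add — endpoints in different components.
V W (6): add — endpoints in different components.
P S (7): add — endpoints in different components.
R U (8): skip — R and U already connected.
T X (9): add — endpoints in different components.
S V (11): skip — V and S already connected.
S X (14): add — endpoints in different components.
Every non-tree edge has weight strictly greater than the heaviest edge on the tree path between its endpoints, so the MST is unique.

Yes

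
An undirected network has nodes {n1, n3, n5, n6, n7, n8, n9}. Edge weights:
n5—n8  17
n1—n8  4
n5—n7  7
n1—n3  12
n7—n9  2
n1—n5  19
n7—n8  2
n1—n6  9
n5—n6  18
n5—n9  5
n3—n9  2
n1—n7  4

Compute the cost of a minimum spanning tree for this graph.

24

Prim, starting at n1.
Step 1: cheapest edge leaving the tree is n1—n7 (4); add n7.
Step 2: cheapest edge leaving the tree is n7—n8 (2); add n8.
Step 3: cheapest edge leaving the tree is n7—n9 (2); add n9.
Step 4: cheapest edge leaving the tree is n3—n9 (2); add n3.
Step 5: cheapest edge leaving the tree is n5—n9 (5); add n5.
Step 6: cheapest edge leaving the tree is n1—n6 (9); add n6.
MST edges: n1—n7, n7—n8, n7—n9, n3—n9, n5—n9, n1—n6; total weight 4+2+2+2+5+9 = 24.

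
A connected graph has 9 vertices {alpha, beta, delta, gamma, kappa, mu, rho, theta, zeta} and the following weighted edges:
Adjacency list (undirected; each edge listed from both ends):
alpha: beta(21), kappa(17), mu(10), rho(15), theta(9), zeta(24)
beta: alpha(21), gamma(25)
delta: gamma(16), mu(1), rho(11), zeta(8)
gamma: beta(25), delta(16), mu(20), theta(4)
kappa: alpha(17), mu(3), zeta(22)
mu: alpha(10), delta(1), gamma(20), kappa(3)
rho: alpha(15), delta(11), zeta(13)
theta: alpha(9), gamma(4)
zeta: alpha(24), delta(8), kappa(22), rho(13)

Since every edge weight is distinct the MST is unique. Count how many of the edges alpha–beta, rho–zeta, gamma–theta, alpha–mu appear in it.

3

Kruskal: consider edges lightest-first.
delta–mu (1): add — endpoints in different components.
kappa–mu (3): add — endpoints in different components.
gamma–theta (4): add — endpoints in different components.
delta–zeta (8): add — endpoints in different components.
alpha–theta (9): add — endpoints in different components.
alpha–mu (10): add — endpoints in different components.
delta–rho (11): add — endpoints in different components.
rho–zeta (13): skip — rho and zeta already connected.
alpha–rho (15): skip — alpha and rho already connected.
delta–gamma (16): skip — delta and gamma already connected.
alpha–kappa (17): skip — alpha and kappa already connected.
gamma–mu (20): skip — mu and gamma already connected.
alpha–beta (21): add — endpoints in different components.
MST edge set: {delta–mu, kappa–mu, gamma–theta, delta–zeta, alpha–theta, alpha–mu, delta–rho, alpha–beta}.
Of the listed edges, {alpha–beta, gamma–theta, alpha–mu} are in the MST → 3.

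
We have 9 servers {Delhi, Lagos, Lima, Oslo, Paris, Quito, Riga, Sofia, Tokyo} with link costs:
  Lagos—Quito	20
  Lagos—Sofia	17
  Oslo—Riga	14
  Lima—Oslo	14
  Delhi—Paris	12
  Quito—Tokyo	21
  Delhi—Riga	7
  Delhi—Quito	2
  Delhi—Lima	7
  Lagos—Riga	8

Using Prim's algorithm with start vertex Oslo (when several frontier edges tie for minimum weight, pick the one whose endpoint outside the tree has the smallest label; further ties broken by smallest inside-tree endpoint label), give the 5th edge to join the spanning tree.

Lagos-Riga

Grow the tree from Oslo using Prim:
Step 1: cheapest edge leaving the tree is Lima—Oslo (14); add Lima.
Step 2: cheapest edge leaving the tree is Delhi—Lima (7); add Delhi.
Step 3: cheapest edge leaving the tree is Delhi—Quito (2); add Quito.
Step 4: cheapest edge leaving the tree is Delhi—Riga (7); add Riga.
Step 5: cheapest edge leaving the tree is Lagos—Riga (8); add Lagos.
Step 6: cheapest edge leaving the tree is Delhi—Paris (12); add Paris.
Step 7: cheapest edge leaving the tree is Lagos—Sofia (17); add Sofia.
Step 8: cheapest edge leaving the tree is Quito—Tokyo (21); add Tokyo.
The 5th edge added is Lagos—Riga.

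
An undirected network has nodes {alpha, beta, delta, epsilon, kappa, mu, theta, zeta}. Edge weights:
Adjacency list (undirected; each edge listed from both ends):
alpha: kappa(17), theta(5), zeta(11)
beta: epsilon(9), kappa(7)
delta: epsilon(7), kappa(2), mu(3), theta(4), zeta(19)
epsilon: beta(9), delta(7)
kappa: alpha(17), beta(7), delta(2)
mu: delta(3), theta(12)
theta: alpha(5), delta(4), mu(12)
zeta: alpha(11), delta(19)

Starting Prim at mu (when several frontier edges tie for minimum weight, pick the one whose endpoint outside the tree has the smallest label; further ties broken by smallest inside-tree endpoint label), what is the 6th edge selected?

Prim, starting at mu.
Step 1: cheapest edge leaving the tree is delta—mu (3); add delta.
Step 2: cheapest edge leaving the tree is delta—kappa (2); add kappa.
Step 3: cheapest edge leaving the tree is delta—theta (4); add theta.
Step 4: cheapest edge leaving the tree is alpha—theta (5); add alpha.
Step 5: cheapest edge leaving the tree is beta—kappa (7); add beta.
Step 6: cheapest edge leaving the tree is delta—epsilon (7); add epsilon.
Step 7: cheapest edge leaving the tree is alpha—zeta (11); add zeta.
The 6th edge added is delta—epsilon.

delta-epsilon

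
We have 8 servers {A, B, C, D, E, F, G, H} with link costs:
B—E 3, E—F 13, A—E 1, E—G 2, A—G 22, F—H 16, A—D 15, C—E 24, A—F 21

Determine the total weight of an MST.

Kruskal's algorithm — process edges by increasing weight (ties by edge label):
A—E (1): add — endpoints in different components.
E—G (2): add — endpoints in different components.
B—E (3): add — endpoints in different components.
E—F (13): add — endpoints in different components.
A—D (15): add — endpoints in different components.
F—H (16): add — endpoints in different components.
A—F (21): skip — A and F already connected.
A—G (22): skip — A and G already connected.
C—E (24): add — endpoints in different components.
MST edges: A—E, E—G, B—E, E—F, A—D, F—H, C—E; total weight 1+2+3+13+15+16+24 = 74.

74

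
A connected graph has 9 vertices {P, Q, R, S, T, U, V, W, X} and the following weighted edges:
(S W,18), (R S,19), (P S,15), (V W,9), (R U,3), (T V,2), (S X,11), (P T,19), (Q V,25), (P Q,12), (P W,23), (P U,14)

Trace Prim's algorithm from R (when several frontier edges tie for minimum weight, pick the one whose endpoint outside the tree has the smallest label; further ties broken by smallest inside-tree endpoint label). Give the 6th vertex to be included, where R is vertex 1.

X

Prim's algorithm from R:
Step 1: cheapest edge leaving the tree is R U (3); add U.
Step 2: cheapest edge leaving the tree is P U (14); add P.
Step 3: cheapest edge leaving the tree is P Q (12); add Q.
Step 4: cheapest edge leaving the tree is P S (15); add S.
Step 5: cheapest edge leaving the tree is S X (11); add X.
Step 6: cheapest edge leaving the tree is S W (18); add W.
Step 7: cheapest edge leaving the tree is V W (9); add V.
Step 8: cheapest edge leaving the tree is T V (2); add T.
Vertex order: R, U, P, Q, S, X, W, V, T. The 6th vertex is X.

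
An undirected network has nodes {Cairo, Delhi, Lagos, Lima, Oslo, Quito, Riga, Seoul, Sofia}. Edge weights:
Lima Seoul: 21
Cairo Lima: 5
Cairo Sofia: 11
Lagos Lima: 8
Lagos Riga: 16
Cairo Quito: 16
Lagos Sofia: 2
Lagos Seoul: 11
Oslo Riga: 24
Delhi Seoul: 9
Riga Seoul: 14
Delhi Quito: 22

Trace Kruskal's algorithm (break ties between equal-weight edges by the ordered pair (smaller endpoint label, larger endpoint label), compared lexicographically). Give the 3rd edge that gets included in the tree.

Lagos-Lima

Kruskal: consider edges lightest-first.
Lagos Sofia (2): add — endpoints in different components.
Cairo Lima (5): add — endpoints in different components.
Lagos Lima (8): add — endpoints in different components.
Delhi Seoul (9): add — endpoints in different components.
Cairo Sofia (11): skip — Sofia and Cairo already connected.
Lagos Seoul (11): add — endpoints in different components.
Riga Seoul (14): add — endpoints in different components.
Cairo Quito (16): add — endpoints in different components.
Lagos Riga (16): skip — Lagos and Riga already connected.
Lima Seoul (21): skip — Lima and Seoul already connected.
Delhi Quito (22): skip — Quito and Delhi already connected.
Oslo Riga (24): add — endpoints in different components.
The 3rd edge added is Lagos Lima.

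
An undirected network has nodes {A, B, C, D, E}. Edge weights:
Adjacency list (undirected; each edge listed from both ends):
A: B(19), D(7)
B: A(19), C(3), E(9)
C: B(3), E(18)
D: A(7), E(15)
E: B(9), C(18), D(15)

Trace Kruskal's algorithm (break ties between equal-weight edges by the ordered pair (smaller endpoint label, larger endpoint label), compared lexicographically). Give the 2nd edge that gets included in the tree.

A-D

Sort edges by weight, then run Kruskal:
B–C (3): add. Components now {A} {B,C} {D} {E}
A–D (7): add. Components now {A,D} {B,C} {E}
B–E (9): add. Components now {A,D} {B,C,E}
D–E (15): add. Components now {A,B,C,D,E}
The 2nd edge added is A–D.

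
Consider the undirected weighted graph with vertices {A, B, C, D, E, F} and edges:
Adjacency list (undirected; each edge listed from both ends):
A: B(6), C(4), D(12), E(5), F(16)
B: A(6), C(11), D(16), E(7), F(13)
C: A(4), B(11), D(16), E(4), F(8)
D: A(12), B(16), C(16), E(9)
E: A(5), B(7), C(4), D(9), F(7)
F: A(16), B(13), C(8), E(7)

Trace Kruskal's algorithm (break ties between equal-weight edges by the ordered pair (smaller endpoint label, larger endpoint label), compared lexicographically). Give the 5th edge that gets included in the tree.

Kruskal's algorithm — process edges by increasing weight (ties by edge label):
A–C (4): add. Components now {A,C} {B} {D} {E} {F}
C–E (4): add. Components now {A,C,E} {B} {D} {F}
A–E (5): skip — A and E already connected.
A–B (6): add. Components now {A,B,C,E} {D} {F}
B–E (7): skip — B and E already connected.
E–F (7): add. Components now {A,B,C,E,F} {D}
C–F (8): skip — C and F already connected.
D–E (9): add. Components now {A,B,C,D,E,F}
The 5th edge added is D–E.

D-E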